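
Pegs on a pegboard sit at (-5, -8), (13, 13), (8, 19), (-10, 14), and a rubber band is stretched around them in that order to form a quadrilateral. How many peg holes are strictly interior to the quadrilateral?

By the shoelace formula, twice the signed area is |[(-5)·13 − 13·(-8)] + [13·19 − 8·13] + [8·14 − (-10)·19] + [(-10)·(-8) − (-5)·14]| = 634, so the area is 317.
Along each edge there are gcd(|Δx|,|Δy|)+1 lattice points, so counting each shared vertex once the boundary has gcd(18,21) + gcd(5,6) + gcd(18,5) + gcd(5,22) = 3+1+1+1 = 6.
Pick's theorem gives I = A − B/2 + 1 = 317 − 6/2 + 1 = 315.

315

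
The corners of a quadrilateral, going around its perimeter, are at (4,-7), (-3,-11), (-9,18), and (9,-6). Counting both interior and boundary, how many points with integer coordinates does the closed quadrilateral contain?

The shoelace formula gives twice the area as |(4·(-11) − (-3)·(-7)) + ((-3)·18 − (-9)·(-11)) + ((-9)·(-6) − 9·18) + (9·(-7) − 4·(-6))| = 365, so the area is 365/2.
Along each edge there are gcd(|Δx|,|Δy|)+1 lattice points, so counting each shared vertex once the boundary has gcd(7,4) + gcd(6,29) + gcd(18,24) + gcd(5,1) = 1+1+6+1 = 9.
Pick's theorem gives I = A − B/2 + 1 = 365/2 − 9/2 + 1 = 179, so the closed region contains I + B = 179 + 9 = 188 lattice points.

188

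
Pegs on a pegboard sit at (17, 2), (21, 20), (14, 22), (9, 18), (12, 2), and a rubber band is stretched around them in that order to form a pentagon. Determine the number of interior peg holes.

159

By the shoelace formula, twice the signed area is |(17·20 − 21·2) + (21·22 − 14·20) + (14·18 − 9·22) + (9·2 − 12·18) + (12·2 − 17·2)| = 326, so the area is 163.
Summing gcd(|Δx|,|Δy|) over the edges gives the boundary count: gcd(4,18) + gcd(7,2) + gcd(5,4) + gcd(3,16) + gcd(5,0) = 2+1+1+1+5 = 10.
By Pick's theorem A = I + B/2 − 1, so I = 163 − 10/2 + 1 = 159.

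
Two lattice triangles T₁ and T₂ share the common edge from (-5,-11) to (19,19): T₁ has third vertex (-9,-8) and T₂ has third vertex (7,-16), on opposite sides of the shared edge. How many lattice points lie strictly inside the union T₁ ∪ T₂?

335

The union is the simple quadrilateral with vertices (-5,-11), (-9,-8), (19,19), (7,-16) in order.
By the shoelace formula, twice the signed area is |[(-5)·(-8) − (-9)·(-11)] + [(-9)·19 − 19·(-8)] + [19·(-16) − 7·19] + [7·(-11) − (-5)·(-16)]| = 672, so the area is 336.
Along each edge there are gcd(|Δx|,|Δy|)+1 lattice points, so counting each shared vertex once the boundary has gcd(4,3) + gcd(28,27) + gcd(12,35) + gcd(12,5) = 1+1+1+1 = 4.
By Pick's theorem I = A − B/2 + 1 = 336 − 4/2 + 1 = 335.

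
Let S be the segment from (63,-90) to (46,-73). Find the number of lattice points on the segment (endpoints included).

18

The number of lattice points on a segment between lattice points is gcd(|Δx|,|Δy|) + 1 = gcd(17,17) + 1 = 17 + 1 = 18.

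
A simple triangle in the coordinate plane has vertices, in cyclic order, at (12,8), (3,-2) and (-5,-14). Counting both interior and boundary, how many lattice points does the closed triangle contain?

The shoelace formula gives twice the area as |[12·(-2) − 3·8] + [3·(-14) − (-5)·(-2)] + [(-5)·8 − 12·(-14)]| = 28, so the area is 14.
The number of boundary lattice points is Σ gcd(|Δx|,|Δy|) = gcd(9,10) + gcd(8,12) + gcd(17,22) = 1+4+1 = 6.
Pick's theorem gives I = A − B/2 + 1 = 14 − 6/2 + 1 = 12, so the closed region contains I + B = 12 + 6 = 18 lattice points.

18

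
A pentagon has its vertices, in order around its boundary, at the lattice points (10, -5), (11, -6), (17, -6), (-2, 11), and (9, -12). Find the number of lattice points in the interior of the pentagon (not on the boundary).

99

Using the shoelace formula, 2A = |[10·(-6) − 11·(-5)] + [11·(-6) − 17·(-6)] + [17·11 − (-2)·(-6)] + [(-2)·(-12) − 9·11] + [9·(-5) − 10·(-12)]| = 206, so the area is 103.
Along each edge there are gcd(|Δx|,|Δy|)+1 lattice points, so counting each shared vertex once the boundary has gcd(1,1) + gcd(6,0) + gcd(19,17) + gcd(11,23) + gcd(1,7) = 1+6+1+1+1 = 10.
By Pick's theorem A = I + B/2 − 1, so I = 103 − 10/2 + 1 = 99.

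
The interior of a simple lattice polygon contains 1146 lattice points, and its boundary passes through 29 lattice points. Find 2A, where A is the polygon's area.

2319

By Pick's theorem, A = I + B/2 − 1 = 1146 + 29/2 − 1 = 2319/2.
Hence 2A = 2319.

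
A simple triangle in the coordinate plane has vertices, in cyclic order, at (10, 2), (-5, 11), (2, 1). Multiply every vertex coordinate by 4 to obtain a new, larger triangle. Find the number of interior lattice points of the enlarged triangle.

687

Using the shoelace formula, 2A = |[10·11 − (-5)·2] + [(-5)·1 − 2·11] + [2·2 − 10·1]| = 87, so the area is 43.5.
Along each edge there are gcd(|Δx|,|Δy|)+1 lattice points, so counting each shared vertex once the boundary has gcd(15,9) + gcd(7,10) + gcd(8,1) = 3+1+1 = 5.
Scaling by 4 multiplies the area by 4² = 16 (so the new area is 696) and multiplies the boundary lattice-point count by 4, giving 20.
By Pick's theorem, the interior count of the dilated polygon is 696 − 20/2 + 1 = 687.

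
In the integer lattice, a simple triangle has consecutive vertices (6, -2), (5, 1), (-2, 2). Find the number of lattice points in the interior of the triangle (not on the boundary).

8

By the shoelace formula, twice the signed area is |(6·1 − 5·(-2)) + (5·2 − (-2)·1) + ((-2)·(-2) − 6·2)| = 20, so the area is 10.
The number of boundary lattice points is Σ gcd(|Δx|,|Δy|) = gcd(1,3) + gcd(7,1) + gcd(8,4) = 1+1+4 = 6.
By Pick's theorem A = I + B/2 − 1, so I = 10 − 6/2 + 1 = 8.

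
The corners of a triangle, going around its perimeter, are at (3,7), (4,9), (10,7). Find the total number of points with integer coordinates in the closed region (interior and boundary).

13

By the shoelace formula, twice the signed area is |[3·9 − 4·7] + [4·7 − 10·9] + [10·7 − 3·7]| = 14, so the area is 7.
Along each edge there are gcd(|Δx|,|Δy|)+1 lattice points, so counting each shared vertex once the boundary has gcd(1,2) + gcd(6,2) + gcd(7,0) = 1+2+7 = 10.
Pick's theorem gives I = A − B/2 + 1 = 7 − 10/2 + 1 = 3, so the closed region contains I + B = 3 + 10 = 13 lattice points.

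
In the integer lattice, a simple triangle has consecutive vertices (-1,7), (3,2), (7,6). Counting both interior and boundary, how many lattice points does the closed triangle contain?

22

Using the shoelace formula, 2A = |((-1)·2 − 3·7) + (3·6 − 7·2) + (7·7 − (-1)·6)| = 36, so the area is 18.
Summing gcd(|Δx|,|Δy|) over the edges gives the boundary count: gcd(4,5) + gcd(4,4) + gcd(8,1) = 1+4+1 = 6.
Pick's theorem gives I = A − B/2 + 1 = 18 − 6/2 + 1 = 16, so the closed region contains I + B = 16 + 6 = 22 lattice points.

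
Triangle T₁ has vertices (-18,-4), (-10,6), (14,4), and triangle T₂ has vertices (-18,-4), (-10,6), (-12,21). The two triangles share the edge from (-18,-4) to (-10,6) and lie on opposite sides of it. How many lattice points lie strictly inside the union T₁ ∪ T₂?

The union is the simple quadrilateral with vertices (-18,-4), (14,4), (-10,6), (-12,21) in order.
By the shoelace formula, twice the signed area is |((-18)·4 − 14·(-4)) + (14·6 − (-10)·4) + ((-10)·21 − (-12)·6) + ((-12)·(-4) − (-18)·21)| = 396, so the area is 198.
Summing gcd(|Δx|,|Δy|) over the edges gives the boundary count: gcd(32,8) + gcd(24,2) + gcd(2,15) + gcd(6,25) = 8+2+1+1 = 12.
By Pick's theorem I = A − B/2 + 1 = 198 − 12/2 + 1 = 193.

193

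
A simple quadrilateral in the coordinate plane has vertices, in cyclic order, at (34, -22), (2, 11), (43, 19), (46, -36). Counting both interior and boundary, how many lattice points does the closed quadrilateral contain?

By the shoelace formula, twice the signed area is |[34·11 − 2·(-22)] + [2·19 − 43·11] + [43·(-36) − 46·19] + [46·(-22) − 34·(-36)]| = 2227, so the area is 1113.5.
Summing gcd(|Δx|,|Δy|) over the edges gives the boundary count: gcd(32,33) + gcd(41,8) + gcd(3,55) + gcd(12,14) = 1+1+1+2 = 5.
Pick's theorem gives I = A − B/2 + 1 = 1113.5 − 5/2 + 1 = 1112, so the closed region contains I + B = 1112 + 5 = 1117 lattice points.

1117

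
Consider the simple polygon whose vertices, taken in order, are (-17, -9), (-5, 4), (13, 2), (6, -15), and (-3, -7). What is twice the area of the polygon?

The shoelace formula gives twice the area as |[(-17)·4 − (-5)·(-9)] + [(-5)·2 − 13·4] + [13·(-15) − 6·2] + [6·(-7) − (-3)·(-15)] + [(-3)·(-9) − (-17)·(-7)]| = 561, so the area is 280.5.

561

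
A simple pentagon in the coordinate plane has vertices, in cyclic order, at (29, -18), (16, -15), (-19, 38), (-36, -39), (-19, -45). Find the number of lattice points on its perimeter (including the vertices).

7

The number of boundary lattice points is Σ gcd(|Δx|,|Δy|) = gcd(13,3) + gcd(35,53) + gcd(17,77) + gcd(17,6) + gcd(48,27) = 1+1+1+1+3 = 7.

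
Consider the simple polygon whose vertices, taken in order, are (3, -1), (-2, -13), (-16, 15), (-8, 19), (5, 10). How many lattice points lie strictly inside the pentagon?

327

Using the shoelace formula, 2A = |[3·(-13) − (-2)·(-1)] + [(-2)·15 − (-16)·(-13)] + [(-16)·19 − (-8)·15] + [(-8)·10 − 5·19] + [5·(-1) − 3·10]| = 673, so the area is 673/2.
The number of boundary lattice points is Σ gcd(|Δx|,|Δy|) = gcd(5,12) + gcd(14,28) + gcd(8,4) + gcd(13,9) + gcd(2,11) = 1+14+4+1+1 = 21.
By Pick's theorem A = I + B/2 − 1, so I = 673/2 − 21/2 + 1 = 327.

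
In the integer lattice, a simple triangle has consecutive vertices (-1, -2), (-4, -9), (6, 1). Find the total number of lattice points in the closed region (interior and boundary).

27

The shoelace formula gives twice the area as |[(-1)·(-9) − (-4)·(-2)] + [(-4)·1 − 6·(-9)] + [6·(-2) − (-1)·1]| = 40, so the area is 20.
Along each edge there are gcd(|Δx|,|Δy|)+1 lattice points, so counting each shared vertex once the boundary has gcd(3,7) + gcd(10,10) + gcd(7,3) = 1+10+1 = 12.
Pick's theorem gives I = A − B/2 + 1 = 20 − 12/2 + 1 = 15, so the closed region contains I + B = 15 + 12 = 27 lattice points.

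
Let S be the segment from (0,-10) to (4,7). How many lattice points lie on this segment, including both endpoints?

The number of lattice points on a segment between lattice points is gcd(|Δx|,|Δy|) + 1 = gcd(4,17) + 1 = 1 + 1 = 2.

2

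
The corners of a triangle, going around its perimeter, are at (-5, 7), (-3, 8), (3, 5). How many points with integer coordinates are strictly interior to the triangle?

Using the shoelace formula, 2A = |[(-5)·8 − (-3)·7] + [(-3)·5 − 3·8] + [3·7 − (-5)·5]| = 12, so the area is 6.
Along each edge there are gcd(|Δx|,|Δy|)+1 lattice points, so counting each shared vertex once the boundary has gcd(2,1) + gcd(6,3) + gcd(8,2) = 1+3+2 = 6.
By Pick's theorem A = I + B/2 − 1, so I = 6 − 6/2 + 1 = 4.

4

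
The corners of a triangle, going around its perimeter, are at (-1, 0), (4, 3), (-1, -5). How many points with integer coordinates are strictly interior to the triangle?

By the shoelace formula, twice the signed area is |[(-1)·3 − 4·0] + [4·(-5) − (-1)·3] + [(-1)·0 − (-1)·(-5)]| = 25, so the area is 25/2.
Summing gcd(|Δx|,|Δy|) over the edges gives the boundary count: gcd(5,3) + gcd(5,8) + gcd(0,5) = 1+1+5 = 7.
By Pick's theorem A = I + B/2 − 1, so I = 25/2 − 7/2 + 1 = 10.

10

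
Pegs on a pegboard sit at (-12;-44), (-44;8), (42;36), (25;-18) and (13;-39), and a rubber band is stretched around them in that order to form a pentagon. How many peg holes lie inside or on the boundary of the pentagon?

Using the shoelace formula, 2A = |[(-12)·8 − (-44)·(-44)] + [(-44)·36 − 42·8] + [42·(-18) − 25·36] + [25·(-39) − 13·(-18)] + [13·(-44) − (-12)·(-39)]| = 7389, so the area is 7389/2.
Summing gcd(|Δx|,|Δy|) over the edges gives the boundary count: gcd(32,52) + gcd(86,28) + gcd(17,54) + gcd(12,21) + gcd(25,5) = 4+2+1+3+5 = 15.
Pick's theorem gives I = A − B/2 + 1 = 7389/2 − 15/2 + 1 = 3688, so the closed region contains I + B = 3688 + 15 = 3703 lattice points.

3703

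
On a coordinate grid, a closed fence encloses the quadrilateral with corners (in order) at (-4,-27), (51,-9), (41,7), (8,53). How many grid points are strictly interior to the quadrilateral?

2123

By the shoelace formula, twice the signed area is |((-4)·(-9) − 51·(-27)) + (51·7 − 41·(-9)) + (41·53 − 8·7) + (8·(-27) − (-4)·53)| = 4252, so the area is 2126.
The number of boundary lattice points is Σ gcd(|Δx|,|Δy|) = gcd(55,18) + gcd(10,16) + gcd(33,46) + gcd(12,80) = 1+2+1+4 = 8.
Pick's theorem gives I = A − B/2 + 1 = 2126 − 8/2 + 1 = 2123.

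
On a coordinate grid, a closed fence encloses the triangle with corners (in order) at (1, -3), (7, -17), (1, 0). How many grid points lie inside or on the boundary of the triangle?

13

By the shoelace formula, twice the signed area is |(1·(-17) − 7·(-3)) + (7·0 − 1·(-17)) + (1·(-3) − 1·0)| = 18, so the area is 9.
The number of boundary lattice points is Σ gcd(|Δx|,|Δy|) = gcd(6,14) + gcd(6,17) + gcd(0,3) = 2+1+3 = 6.
Pick's theorem gives I = A − B/2 + 1 = 9 − 6/2 + 1 = 7, so the closed region contains I + B = 7 + 6 = 13 lattice points.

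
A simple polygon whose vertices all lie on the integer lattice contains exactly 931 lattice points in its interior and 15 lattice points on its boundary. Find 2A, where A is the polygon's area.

1875

By Pick's theorem, A = I + B/2 − 1 = 931 + 15/2 − 1 = 1875/2.
Hence 2A = 1875.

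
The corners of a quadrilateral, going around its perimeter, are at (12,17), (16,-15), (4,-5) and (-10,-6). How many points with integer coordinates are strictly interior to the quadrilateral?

By the shoelace formula, twice the signed area is |(12·(-15) − 16·17) + (16·(-5) − 4·(-15)) + (4·(-6) − (-10)·(-5)) + ((-10)·17 − 12·(-6))| = 644, so the area is 322.
The number of boundary lattice points is Σ gcd(|Δx|,|Δy|) = gcd(4,32) + gcd(12,10) + gcd(14,1) + gcd(22,23) = 4+2+1+1 = 8.
Pick's theorem gives I = A − B/2 + 1 = 322 − 8/2 + 1 = 319.

319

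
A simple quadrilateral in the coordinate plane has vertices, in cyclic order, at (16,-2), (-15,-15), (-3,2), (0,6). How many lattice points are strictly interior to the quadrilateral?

Using the shoelace formula, 2A = |[16·(-15) − (-15)·(-2)] + [(-15)·2 − (-3)·(-15)] + [(-3)·6 − 0·2] + [0·(-2) − 16·6]| = 459, so the area is 229.5.
Summing gcd(|Δx|,|Δy|) over the edges gives the boundary count: gcd(31,13) + gcd(12,17) + gcd(3,4) + gcd(16,8) = 1+1+1+8 = 11.
Pick's theorem gives I = A − B/2 + 1 = 229.5 − 11/2 + 1 = 225.

225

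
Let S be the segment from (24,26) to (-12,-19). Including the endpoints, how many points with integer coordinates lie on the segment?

The number of lattice points on a segment between lattice points is gcd(|Δx|,|Δy|) + 1 = gcd(36,45) + 1 = 9 + 1 = 10.

10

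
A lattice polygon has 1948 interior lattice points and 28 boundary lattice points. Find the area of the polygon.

By Pick's theorem, A = I + B/2 − 1 = 1948 + 28/2 − 1 = 1961.

1961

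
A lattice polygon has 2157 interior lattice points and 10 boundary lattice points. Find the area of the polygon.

Pick's theorem states A = I + B/2 − 1, so A = 2157 + 10/2 − 1 = 2161.

2161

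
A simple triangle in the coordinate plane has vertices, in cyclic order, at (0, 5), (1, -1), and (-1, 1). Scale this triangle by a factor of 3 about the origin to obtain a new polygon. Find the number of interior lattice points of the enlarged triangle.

The shoelace formula gives twice the area as |(0·(-1) − 1·5) + (1·1 − (-1)·(-1)) + ((-1)·5 − 0·1)| = 10, so the area is 5.
Along each edge there are gcd(|Δx|,|Δy|)+1 lattice points, so counting each shared vertex once the boundary has gcd(1,6) + gcd(2,2) + gcd(1,4) = 1+2+1 = 4.
Scaling by 3 multiplies the area by 3² = 9 (so the new area is 45) and multiplies the boundary lattice-point count by 3, giving 12.
By Pick's theorem, the interior count of the dilated polygon is 45 − 12/2 + 1 = 40.

40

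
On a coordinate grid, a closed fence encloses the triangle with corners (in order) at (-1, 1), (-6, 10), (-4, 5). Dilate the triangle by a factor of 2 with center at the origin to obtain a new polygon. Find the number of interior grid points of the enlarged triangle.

12

The shoelace formula gives twice the area as |((-1)·10 − (-6)·1) + ((-6)·5 − (-4)·10) + ((-4)·1 − (-1)·5)| = 7, so the area is 7/2.
Along each edge there are gcd(|Δx|,|Δy|)+1 lattice points, so counting each shared vertex once the boundary has gcd(5,9) + gcd(2,5) + gcd(3,4) = 1+1+1 = 3.
Scaling by 2 multiplies the area by 2² = 4 (so the new area is 14) and multiplies the boundary lattice-point count by 2, giving 6.
By Pick's theorem, the interior count of the dilated polygon is 14 − 6/2 + 1 = 12.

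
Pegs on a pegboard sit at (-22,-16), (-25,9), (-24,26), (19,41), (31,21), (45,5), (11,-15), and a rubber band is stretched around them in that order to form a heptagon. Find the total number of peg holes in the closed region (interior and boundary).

2711

The shoelace formula gives twice the area as |[(-22)·9 − (-25)·(-16)] + [(-25)·26 − (-24)·9] + [(-24)·41 − 19·26] + [19·21 − 31·41] + [31·5 − 45·21] + [45·(-15) − 11·5] + [11·(-16) − (-22)·(-15)]| = 5408, so the area is 2704.
The number of boundary lattice points is Σ gcd(|Δx|,|Δy|) = gcd(3,25) + gcd(1,17) + gcd(43,15) + gcd(12,20) + gcd(14,16) + gcd(34,20) + gcd(33,1) = 1+1+1+4+2+2+1 = 12.
Pick's theorem gives I = A − B/2 + 1 = 2704 − 12/2 + 1 = 2699, so the closed region contains I + B = 2699 + 12 = 2711 lattice points.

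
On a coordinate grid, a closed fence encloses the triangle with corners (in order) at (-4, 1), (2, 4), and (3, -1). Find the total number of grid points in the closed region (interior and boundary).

20

By the shoelace formula, twice the signed area is |[(-4)·4 − 2·1] + [2·(-1) − 3·4] + [3·1 − (-4)·(-1)]| = 33, so the area is 33/2.
Summing gcd(|Δx|,|Δy|) over the edges gives the boundary count: gcd(6,3) + gcd(1,5) + gcd(7,2) = 3+1+1 = 5.
Pick's theorem gives I = A − B/2 + 1 = 33/2 − 5/2 + 1 = 15, so the closed region contains I + B = 15 + 5 = 20 lattice points.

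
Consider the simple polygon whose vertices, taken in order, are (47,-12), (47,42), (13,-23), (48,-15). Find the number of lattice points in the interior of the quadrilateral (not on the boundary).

947

The shoelace formula gives twice the area as |[47·42 − 47·(-12)] + [47·(-23) − 13·42] + [13·(-15) − 48·(-23)] + [48·(-12) − 47·(-15)]| = 1949, so the area is 1949/2.
The number of boundary lattice points is Σ gcd(|Δx|,|Δy|) = gcd(0,54) + gcd(34,65) + gcd(35,8) + gcd(1,3) = 54+1+1+1 = 57.
Pick's theorem gives I = A − B/2 + 1 = 1949/2 − 57/2 + 1 = 947.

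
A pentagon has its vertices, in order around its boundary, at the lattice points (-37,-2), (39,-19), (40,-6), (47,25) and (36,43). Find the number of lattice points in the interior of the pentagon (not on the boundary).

By the shoelace formula, twice the signed area is |((-37)·(-19) − 39·(-2)) + (39·(-6) − 40·(-19)) + (40·25 − 47·(-6)) + (47·43 − 36·25) + (36·(-2) − (-37)·43)| = 5229, so the area is 2614.5.
Along each edge there are gcd(|Δx|,|Δy|)+1 lattice points, so counting each shared vertex once the boundary has gcd(76,17) + gcd(1,13) + gcd(7,31) + gcd(11,18) + gcd(73,45) = 1+1+1+1+1 = 5.
By Pick's theorem A = I + B/2 − 1, so I = 2614.5 − 5/2 + 1 = 2613.

2613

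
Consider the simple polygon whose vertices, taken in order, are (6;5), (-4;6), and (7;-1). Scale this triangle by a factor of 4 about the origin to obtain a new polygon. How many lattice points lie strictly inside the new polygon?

By the shoelace formula, twice the signed area is |(6·6 − (-4)·5) + ((-4)·(-1) − 7·6) + (7·5 − 6·(-1))| = 59, so the area is 59/2.
Along each edge there are gcd(|Δx|,|Δy|)+1 lattice points, so counting each shared vertex once the boundary has gcd(10,1) + gcd(11,7) + gcd(1,6) = 1+1+1 = 3.
Scaling by 4 multiplies the area by 4² = 16 (so the new area is 472) and multiplies the boundary lattice-point count by 4, giving 12.
By Pick's theorem, the interior count of the dilated polygon is 472 − 12/2 + 1 = 467.

467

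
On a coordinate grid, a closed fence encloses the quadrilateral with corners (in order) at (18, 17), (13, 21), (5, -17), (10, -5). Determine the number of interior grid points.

116

The shoelace formula gives twice the area as |[18·21 − 13·17] + [13·(-17) − 5·21] + [5·(-5) − 10·(-17)] + [10·17 − 18·(-5)]| = 236, so the area is 118.
Along each edge there are gcd(|Δx|,|Δy|)+1 lattice points, so counting each shared vertex once the boundary has gcd(5,4) + gcd(8,38) + gcd(5,12) + gcd(8,22) = 1+2+1+2 = 6.
Pick's theorem gives I = A − B/2 + 1 = 118 − 6/2 + 1 = 116.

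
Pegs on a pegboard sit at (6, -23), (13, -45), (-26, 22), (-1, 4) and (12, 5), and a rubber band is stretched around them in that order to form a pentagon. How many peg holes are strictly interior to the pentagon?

Using the shoelace formula, 2A = |(6·(-45) − 13·(-23)) + (13·22 − (-26)·(-45)) + ((-26)·4 − (-1)·22) + ((-1)·5 − 12·4) + (12·(-23) − 6·5)| = 1296, so the area is 648.
The number of boundary lattice points is Σ gcd(|Δx|,|Δy|) = gcd(7,22) + gcd(39,67) + gcd(25,18) + gcd(13,1) + gcd(6,28) = 1+1+1+1+2 = 6.
Pick's theorem gives I = A − B/2 + 1 = 648 − 6/2 + 1 = 646.

646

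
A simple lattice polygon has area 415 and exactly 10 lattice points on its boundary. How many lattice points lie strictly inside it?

411

From Pick's theorem, I = A − B/2 + 1 = 415 − 10/2 + 1 = 411.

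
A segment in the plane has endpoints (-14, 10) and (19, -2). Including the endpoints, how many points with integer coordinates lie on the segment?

The number of lattice points on a segment between lattice points is gcd(|Δx|,|Δy|) + 1 = gcd(33,12) + 1 = 3 + 1 = 4.

4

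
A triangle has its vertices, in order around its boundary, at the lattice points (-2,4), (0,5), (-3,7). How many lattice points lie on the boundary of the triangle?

3

The number of boundary lattice points is Σ gcd(|Δx|,|Δy|) = gcd(2,1) + gcd(3,2) + gcd(1,3) = 1+1+1 = 3.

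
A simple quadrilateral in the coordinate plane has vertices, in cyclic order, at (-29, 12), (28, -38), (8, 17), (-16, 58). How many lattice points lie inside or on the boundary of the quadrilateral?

Using the shoelace formula, 2A = |((-29)·(-38) − 28·12) + (28·17 − 8·(-38)) + (8·58 − (-16)·17) + ((-16)·12 − (-29)·58)| = 3772, so the area is 1886.
Summing gcd(|Δx|,|Δy|) over the edges gives the boundary count: gcd(57,50) + gcd(20,55) + gcd(24,41) + gcd(13,46) = 1+5+1+1 = 8.
Pick's theorem gives I = A − B/2 + 1 = 1886 − 8/2 + 1 = 1883, so the closed region contains I + B = 1883 + 8 = 1891 lattice points.

1891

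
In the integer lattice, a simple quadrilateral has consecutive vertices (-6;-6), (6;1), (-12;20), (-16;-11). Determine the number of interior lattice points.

By the shoelace formula, twice the signed area is |[(-6)·1 − 6·(-6)] + [6·20 − (-12)·1] + [(-12)·(-11) − (-16)·20] + [(-16)·(-6) − (-6)·(-11)]| = 644, so the area is 322.
Summing gcd(|Δx|,|Δy|) over the edges gives the boundary count: gcd(12,7) + gcd(18,19) + gcd(4,31) + gcd(10,5) = 1+1+1+5 = 8.
By Pick's theorem A = I + B/2 − 1, so I = 322 − 8/2 + 1 = 319.

319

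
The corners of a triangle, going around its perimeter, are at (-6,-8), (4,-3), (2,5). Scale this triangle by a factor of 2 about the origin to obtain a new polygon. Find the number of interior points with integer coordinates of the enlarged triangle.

173

By the shoelace formula, twice the signed area is |((-6)·(-3) − 4·(-8)) + (4·5 − 2·(-3)) + (2·(-8) − (-6)·5)| = 90, so the area is 45.
Summing gcd(|Δx|,|Δy|) over the edges gives the boundary count: gcd(10,5) + gcd(2,8) + gcd(8,13) = 5+2+1 = 8.
Scaling by 2 multiplies the area by 2² = 4 (so the new area is 180) and multiplies the boundary lattice-point count by 2, giving 16.
By Pick's theorem, the interior count of the dilated polygon is 180 − 16/2 + 1 = 173.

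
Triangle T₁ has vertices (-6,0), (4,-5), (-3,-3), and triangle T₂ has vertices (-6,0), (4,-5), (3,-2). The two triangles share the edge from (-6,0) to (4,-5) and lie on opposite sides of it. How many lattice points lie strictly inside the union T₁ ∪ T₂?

18

The union is the simple quadrilateral with vertices (-6,0), (-3,-3), (4,-5), (3,-2) in order.
The shoelace formula gives twice the area as |((-6)·(-3) − (-3)·0) + ((-3)·(-5) − 4·(-3)) + (4·(-2) − 3·(-5)) + (3·0 − (-6)·(-2))| = 40, so the area is 20.
The number of boundary lattice points is Σ gcd(|Δx|,|Δy|) = gcd(3,3) + gcd(7,2) + gcd(1,3) + gcd(9,2) = 3+1+1+1 = 6.
By Pick's theorem I = A − B/2 + 1 = 20 − 6/2 + 1 = 18.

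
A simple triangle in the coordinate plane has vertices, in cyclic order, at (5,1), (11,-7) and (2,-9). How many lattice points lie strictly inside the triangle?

Using the shoelace formula, 2A = |(5·(-7) − 11·1) + (11·(-9) − 2·(-7)) + (2·1 − 5·(-9))| = 84, so the area is 42.
The number of boundary lattice points is Σ gcd(|Δx|,|Δy|) = gcd(6,8) + gcd(9,2) + gcd(3,10) = 2+1+1 = 4.
By Pick's theorem A = I + B/2 − 1, so I = 42 − 4/2 + 1 = 41.

41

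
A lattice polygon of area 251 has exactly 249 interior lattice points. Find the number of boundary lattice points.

6

Pick's theorem gives A = I + B/2 − 1, so B = 2(A − I + 1) = 2(251 − 249 + 1) = 6.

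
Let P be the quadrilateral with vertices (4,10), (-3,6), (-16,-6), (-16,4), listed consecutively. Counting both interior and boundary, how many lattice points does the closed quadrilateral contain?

92

The shoelace formula gives twice the area as |[4·6 − (-3)·10] + [(-3)·(-6) − (-16)·6] + [(-16)·4 − (-16)·(-6)] + [(-16)·10 − 4·4]| = 168, so the area is 84.
The number of boundary lattice points is Σ gcd(|Δx|,|Δy|) = gcd(7,4) + gcd(13,12) + gcd(0,10) + gcd(20,6) = 1+1+10+2 = 14.
Pick's theorem gives I = A − B/2 + 1 = 84 − 14/2 + 1 = 78, so the closed region contains I + B = 78 + 14 = 92 lattice points.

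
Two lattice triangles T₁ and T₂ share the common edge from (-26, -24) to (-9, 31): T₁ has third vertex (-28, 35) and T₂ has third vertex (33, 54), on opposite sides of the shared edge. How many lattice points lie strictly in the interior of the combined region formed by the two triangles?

1515

The union is the simple quadrilateral with vertices (-26, -24), (-28, 35), (-9, 31), (33, 54) in order.
By the shoelace formula, twice the signed area is |[(-26)·35 − (-28)·(-24)] + [(-28)·31 − (-9)·35] + [(-9)·54 − 33·31] + [33·(-24) − (-26)·54]| = 3032, so the area is 1516.
Summing gcd(|Δx|,|Δy|) over the edges gives the boundary count: gcd(2,59) + gcd(19,4) + gcd(42,23) + gcd(59,78) = 1+1+1+1 = 4.
By Pick's theorem I = A − B/2 + 1 = 1516 − 4/2 + 1 = 1515.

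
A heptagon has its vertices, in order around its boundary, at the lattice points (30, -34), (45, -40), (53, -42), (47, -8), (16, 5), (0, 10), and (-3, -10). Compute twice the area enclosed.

Using the shoelace formula, 2A = |[30·(-40) − 45·(-34)] + [45·(-42) − 53·(-40)] + [53·(-8) − 47·(-42)] + [47·5 − 16·(-8)] + [16·10 − 0·5] + [0·(-10) − (-3)·10] + [(-3)·(-34) − 30·(-10)]| = 3065, so the area is 1532.5.

3065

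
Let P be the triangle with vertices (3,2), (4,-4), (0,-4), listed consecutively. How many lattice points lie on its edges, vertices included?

Summing gcd(|Δx|,|Δy|) over the edges gives the boundary count: gcd(1,6) + gcd(4,0) + gcd(3,6) = 1+4+3 = 8.

8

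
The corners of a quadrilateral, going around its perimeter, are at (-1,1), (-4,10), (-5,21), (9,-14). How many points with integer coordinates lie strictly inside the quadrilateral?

The shoelace formula gives twice the area as |((-1)·10 − (-4)·1) + ((-4)·21 − (-5)·10) + ((-5)·(-14) − 9·21) + (9·1 − (-1)·(-14))| = 164, so the area is 82.
The number of boundary lattice points is Σ gcd(|Δx|,|Δy|) = gcd(3,9) + gcd(1,11) + gcd(14,35) + gcd(10,15) = 3+1+7+5 = 16.
Pick's theorem gives I = A − B/2 + 1 = 82 − 16/2 + 1 = 75.

75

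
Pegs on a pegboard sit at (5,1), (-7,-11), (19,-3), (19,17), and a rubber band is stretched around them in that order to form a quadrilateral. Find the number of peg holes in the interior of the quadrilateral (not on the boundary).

231

The shoelace formula gives twice the area as |(5·(-11) − (-7)·1) + ((-7)·(-3) − 19·(-11)) + (19·17 − 19·(-3)) + (19·1 − 5·17)| = 496, so the area is 248.
Along each edge there are gcd(|Δx|,|Δy|)+1 lattice points, so counting each shared vertex once the boundary has gcd(12,12) + gcd(26,8) + gcd(0,20) + gcd(14,16) = 12+2+20+2 = 36.
Pick's theorem gives I = A − B/2 + 1 = 248 − 36/2 + 1 = 231.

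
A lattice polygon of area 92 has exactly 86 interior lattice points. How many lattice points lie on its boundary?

14

Pick's theorem gives A = I + B/2 − 1, so B = 2(A − I + 1) = 2(92 − 86 + 1) = 14.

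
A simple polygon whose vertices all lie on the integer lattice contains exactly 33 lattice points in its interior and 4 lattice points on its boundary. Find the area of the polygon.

34

By Pick's theorem, A = I + B/2 − 1 = 33 + 4/2 − 1 = 34.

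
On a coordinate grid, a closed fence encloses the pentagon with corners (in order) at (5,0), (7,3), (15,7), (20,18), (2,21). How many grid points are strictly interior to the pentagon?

The shoelace formula gives twice the area as |(5·3 − 7·0) + (7·7 − 15·3) + (15·18 − 20·7) + (20·21 − 2·18) + (2·0 − 5·21)| = 428, so the area is 214.
Summing gcd(|Δx|,|Δy|) over the edges gives the boundary count: gcd(2,3) + gcd(8,4) + gcd(5,11) + gcd(18,3) + gcd(3,21) = 1+4+1+3+3 = 12.
By Pick's theorem A = I + B/2 − 1, so I = 214 − 12/2 + 1 = 209.

209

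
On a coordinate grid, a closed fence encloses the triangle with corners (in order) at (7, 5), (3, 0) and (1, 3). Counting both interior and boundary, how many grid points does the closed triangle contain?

14

Using the shoelace formula, 2A = |(7·0 − 3·5) + (3·3 − 1·0) + (1·5 − 7·3)| = 22, so the area is 11.
Along each edge there are gcd(|Δx|,|Δy|)+1 lattice points, so counting each shared vertex once the boundary has gcd(4,5) + gcd(2,3) + gcd(6,2) = 1+1+2 = 4.
Pick's theorem gives I = A − B/2 + 1 = 11 − 4/2 + 1 = 10, so the closed region contains I + B = 10 + 4 = 14 lattice points.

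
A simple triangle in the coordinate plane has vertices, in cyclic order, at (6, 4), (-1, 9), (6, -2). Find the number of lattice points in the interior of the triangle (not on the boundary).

18

The shoelace formula gives twice the area as |[6·9 − (-1)·4] + [(-1)·(-2) − 6·9] + [6·4 − 6·(-2)]| = 42, so the area is 21.
Summing gcd(|Δx|,|Δy|) over the edges gives the boundary count: gcd(7,5) + gcd(7,11) + gcd(0,6) = 1+1+6 = 8.
By Pick's theorem A = I + B/2 − 1, so I = 21 − 8/2 + 1 = 18.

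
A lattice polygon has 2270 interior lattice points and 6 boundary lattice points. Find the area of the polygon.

Pick's theorem states A = I + B/2 − 1, so A = 2270 + 6/2 − 1 = 2272.

2272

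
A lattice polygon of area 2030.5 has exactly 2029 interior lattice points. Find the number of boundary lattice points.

Pick's theorem gives A = I + B/2 − 1, so B = 2(A − I + 1) = 2(2030.5 − 2029 + 1) = 5.

5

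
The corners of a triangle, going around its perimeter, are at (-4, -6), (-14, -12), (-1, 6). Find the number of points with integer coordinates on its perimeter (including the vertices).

Along each edge there are gcd(|Δx|,|Δy|)+1 lattice points, so counting each shared vertex once the boundary has gcd(10,6) + gcd(13,18) + gcd(3,12) = 2+1+3 = 6.

6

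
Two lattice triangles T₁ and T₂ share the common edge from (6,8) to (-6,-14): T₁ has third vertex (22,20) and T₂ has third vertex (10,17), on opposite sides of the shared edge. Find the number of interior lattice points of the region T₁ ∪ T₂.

111

The union is the simple quadrilateral with vertices (6,8), (22,20), (-6,-14), (10,17) in order.
Using the shoelace formula, 2A = |[6·20 − 22·8] + [22·(-14) − (-6)·20] + [(-6)·17 − 10·(-14)] + [10·8 − 6·17]| = 228, so the area is 114.
Summing gcd(|Δx|,|Δy|) over the edges gives the boundary count: gcd(16,12) + gcd(28,34) + gcd(16,31) + gcd(4,9) = 4+2+1+1 = 8.
By Pick's theorem I = A − B/2 + 1 = 114 − 8/2 + 1 = 111.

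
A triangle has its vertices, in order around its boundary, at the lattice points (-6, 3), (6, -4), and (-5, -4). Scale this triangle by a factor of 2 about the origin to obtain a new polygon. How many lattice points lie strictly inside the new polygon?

142

By the shoelace formula, twice the signed area is |[(-6)·(-4) − 6·3] + [6·(-4) − (-5)·(-4)] + [(-5)·3 − (-6)·(-4)]| = 77, so the area is 77/2.
The number of boundary lattice points is Σ gcd(|Δx|,|Δy|) = gcd(12,7) + gcd(11,0) + gcd(1,7) = 1+11+1 = 13.
Scaling by 2 multiplies the area by 2² = 4 (so the new area is 154) and multiplies the boundary lattice-point count by 2, giving 26.
By Pick's theorem, the interior count of the dilated polygon is 154 − 26/2 + 1 = 142.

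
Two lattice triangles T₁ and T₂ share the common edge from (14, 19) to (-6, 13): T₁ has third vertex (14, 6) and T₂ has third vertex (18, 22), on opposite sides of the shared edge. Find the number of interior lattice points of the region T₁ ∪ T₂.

The union is the simple quadrilateral with vertices (14, 19), (14, 6), (-6, 13), (18, 22) in order.
Using the shoelace formula, 2A = |(14·6 − 14·19) + (14·13 − (-6)·6) + ((-6)·22 − 18·13) + (18·19 − 14·22)| = 296, so the area is 148.
The number of boundary lattice points is Σ gcd(|Δx|,|Δy|) = gcd(0,13) + gcd(20,7) + gcd(24,9) + gcd(4,3) = 13+1+3+1 = 18.
By Pick's theorem I = A − B/2 + 1 = 148 − 18/2 + 1 = 140.

140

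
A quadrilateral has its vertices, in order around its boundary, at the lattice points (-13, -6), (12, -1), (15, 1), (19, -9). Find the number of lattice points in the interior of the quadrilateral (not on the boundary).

By the shoelace formula, twice the signed area is |[(-13)·(-1) − 12·(-6)] + [12·1 − 15·(-1)] + [15·(-9) − 19·1] + [19·(-6) − (-13)·(-9)]| = 273, so the area is 136.5.
Summing gcd(|Δx|,|Δy|) over the edges gives the boundary count: gcd(25,5) + gcd(3,2) + gcd(4,10) + gcd(32,3) = 5+1+2+1 = 9.
By Pick's theorem A = I + B/2 − 1, so I = 136.5 − 9/2 + 1 = 133.

133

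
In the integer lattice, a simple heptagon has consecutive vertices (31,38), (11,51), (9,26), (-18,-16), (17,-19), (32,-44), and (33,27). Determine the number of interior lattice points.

2255

Using the shoelace formula, 2A = |(31·51 − 11·38) + (11·26 − 9·51) + (9·(-16) − (-18)·26) + ((-18)·(-19) − 17·(-16)) + (17·(-44) − 32·(-19)) + (32·27 − 33·(-44)) + (33·38 − 31·27)| = 4521, so the area is 4521/2.
Along each edge there are gcd(|Δx|,|Δy|)+1 lattice points, so counting each shared vertex once the boundary has gcd(20,13) + gcd(2,25) + gcd(27,42) + gcd(35,3) + gcd(15,25) + gcd(1,71) + gcd(2,11) = 1+1+3+1+5+1+1 = 13.
By Pick's theorem A = I + B/2 − 1, so I = 4521/2 − 13/2 + 1 = 2255.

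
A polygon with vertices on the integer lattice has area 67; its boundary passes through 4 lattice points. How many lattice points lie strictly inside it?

Pick's theorem A = I + B/2 − 1 rearranges to I = A − B/2 + 1 = 67 − 4/2 + 1 = 66.

66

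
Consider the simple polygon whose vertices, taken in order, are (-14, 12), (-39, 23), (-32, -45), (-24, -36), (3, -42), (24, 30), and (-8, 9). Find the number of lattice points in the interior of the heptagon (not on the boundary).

The shoelace formula gives twice the area as |[(-14)·23 − (-39)·12] + [(-39)·(-45) − (-32)·23] + [(-32)·(-36) − (-24)·(-45)] + [(-24)·(-42) − 3·(-36)] + [3·30 − 24·(-42)] + [24·9 − (-8)·30] + [(-8)·12 − (-14)·9]| = 5409, so the area is 5409/2.
The number of boundary lattice points is Σ gcd(|Δx|,|Δy|) = gcd(25,11) + gcd(7,68) + gcd(8,9) + gcd(27,6) + gcd(21,72) + gcd(32,21) + gcd(6,3) = 1+1+1+3+3+1+3 = 13.
By Pick's theorem A = I + B/2 − 1, so I = 5409/2 − 13/2 + 1 = 2699.

2699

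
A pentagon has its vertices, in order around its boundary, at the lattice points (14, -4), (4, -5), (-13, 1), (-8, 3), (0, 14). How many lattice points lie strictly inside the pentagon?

225

Using the shoelace formula, 2A = |(14·(-5) − 4·(-4)) + (4·1 − (-13)·(-5)) + ((-13)·3 − (-8)·1) + ((-8)·14 − 0·3) + (0·(-4) − 14·14)| = 454, so the area is 227.
The number of boundary lattice points is Σ gcd(|Δx|,|Δy|) = gcd(10,1) + gcd(17,6) + gcd(5,2) + gcd(8,11) + gcd(14,18) = 1+1+1+1+2 = 6.
Pick's theorem gives I = A − B/2 + 1 = 227 − 6/2 + 1 = 225.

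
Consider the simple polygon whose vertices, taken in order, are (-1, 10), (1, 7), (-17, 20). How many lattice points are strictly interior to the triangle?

13

The shoelace formula gives twice the area as |[(-1)·7 − 1·10] + [1·20 − (-17)·7] + [(-17)·10 − (-1)·20]| = 28, so the area is 14.
Summing gcd(|Δx|,|Δy|) over the edges gives the boundary count: gcd(2,3) + gcd(18,13) + gcd(16,10) = 1+1+2 = 4.
By Pick's theorem A = I + B/2 − 1, so I = 14 − 4/2 + 1 = 13.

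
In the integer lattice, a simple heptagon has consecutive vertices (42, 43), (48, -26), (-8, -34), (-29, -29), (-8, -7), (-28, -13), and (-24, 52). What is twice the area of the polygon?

10855

The shoelace formula gives twice the area as |(42·(-26) − 48·43) + (48·(-34) − (-8)·(-26)) + ((-8)·(-29) − (-29)·(-34)) + ((-29)·(-7) − (-8)·(-29)) + ((-8)·(-13) − (-28)·(-7)) + ((-28)·52 − (-24)·(-13)) + ((-24)·43 − 42·52)| = 10855, so the area is 10855/2.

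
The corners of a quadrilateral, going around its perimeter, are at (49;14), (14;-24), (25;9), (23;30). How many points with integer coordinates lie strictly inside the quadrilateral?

By the shoelace formula, twice the signed area is |(49·(-24) − 14·14) + (14·9 − 25·(-24)) + (25·30 − 23·9) + (23·14 − 49·30)| = 1251, so the area is 625.5.
Along each edge there are gcd(|Δx|,|Δy|)+1 lattice points, so counting each shared vertex once the boundary has gcd(35,38) + gcd(11,33) + gcd(2,21) + gcd(26,16) = 1+11+1+2 = 15.
By Pick's theorem A = I + B/2 − 1, so I = 625.5 − 15/2 + 1 = 619.

619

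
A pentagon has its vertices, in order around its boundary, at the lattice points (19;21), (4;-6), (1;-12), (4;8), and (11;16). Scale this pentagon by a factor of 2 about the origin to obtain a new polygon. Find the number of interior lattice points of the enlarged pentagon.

The shoelace formula gives twice the area as |[19·(-6) − 4·21] + [4·(-12) − 1·(-6)] + [1·8 − 4·(-12)] + [4·16 − 11·8] + [11·21 − 19·16]| = 281, so the area is 281/2.
Along each edge there are gcd(|Δx|,|Δy|)+1 lattice points, so counting each shared vertex once the boundary has gcd(15,27) + gcd(3,6) + gcd(3,20) + gcd(7,8) + gcd(8,5) = 3+3+1+1+1 = 9.
Scaling by 2 multiplies the area by 2² = 4 (so the new area is 562) and multiplies the boundary lattice-point count by 2, giving 18.
By Pick's theorem, the interior count of the dilated polygon is 562 − 18/2 + 1 = 554.

554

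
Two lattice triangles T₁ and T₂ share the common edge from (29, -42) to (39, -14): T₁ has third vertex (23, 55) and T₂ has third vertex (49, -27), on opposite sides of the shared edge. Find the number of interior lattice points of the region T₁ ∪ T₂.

771

The union is the simple quadrilateral with vertices (29, -42), (23, 55), (39, -14), (49, -27) in order.
The shoelace formula gives twice the area as |[29·55 − 23·(-42)] + [23·(-14) − 39·55] + [39·(-27) − 49·(-14)] + [49·(-42) − 29·(-27)]| = 1548, so the area is 774.
The number of boundary lattice points is Σ gcd(|Δx|,|Δy|) = gcd(6,97) + gcd(16,69) + gcd(10,13) + gcd(20,15) = 1+1+1+5 = 8.
By Pick's theorem I = A − B/2 + 1 = 774 − 8/2 + 1 = 771.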